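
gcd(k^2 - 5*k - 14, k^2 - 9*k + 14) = k - 7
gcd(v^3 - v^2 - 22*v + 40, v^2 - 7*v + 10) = v - 2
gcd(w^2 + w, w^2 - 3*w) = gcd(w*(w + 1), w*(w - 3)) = w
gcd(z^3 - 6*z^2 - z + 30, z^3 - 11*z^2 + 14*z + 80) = z^2 - 3*z - 10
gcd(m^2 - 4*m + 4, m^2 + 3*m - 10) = m - 2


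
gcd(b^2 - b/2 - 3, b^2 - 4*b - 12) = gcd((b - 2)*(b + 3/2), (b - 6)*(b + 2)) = 1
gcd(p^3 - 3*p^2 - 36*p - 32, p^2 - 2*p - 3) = p + 1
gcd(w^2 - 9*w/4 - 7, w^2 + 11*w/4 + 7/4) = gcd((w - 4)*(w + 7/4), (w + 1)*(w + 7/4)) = w + 7/4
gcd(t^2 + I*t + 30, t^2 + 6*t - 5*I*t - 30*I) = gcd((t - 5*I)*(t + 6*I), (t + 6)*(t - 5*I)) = t - 5*I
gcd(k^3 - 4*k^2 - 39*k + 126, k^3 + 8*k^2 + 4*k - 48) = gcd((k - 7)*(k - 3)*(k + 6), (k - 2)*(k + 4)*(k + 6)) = k + 6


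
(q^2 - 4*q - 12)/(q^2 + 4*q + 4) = (q - 6)/(q + 2)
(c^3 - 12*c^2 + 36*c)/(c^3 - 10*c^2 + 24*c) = (c - 6)/(c - 4)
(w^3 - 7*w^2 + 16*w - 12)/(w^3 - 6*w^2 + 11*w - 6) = (w - 2)/(w - 1)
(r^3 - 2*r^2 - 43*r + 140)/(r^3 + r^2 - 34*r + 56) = (r - 5)/(r - 2)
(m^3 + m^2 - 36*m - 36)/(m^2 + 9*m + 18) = (m^2 - 5*m - 6)/(m + 3)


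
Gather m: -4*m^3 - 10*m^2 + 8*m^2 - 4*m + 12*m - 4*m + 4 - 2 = -4*m^3 - 2*m^2 + 4*m + 2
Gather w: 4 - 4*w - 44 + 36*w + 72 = 32*w + 32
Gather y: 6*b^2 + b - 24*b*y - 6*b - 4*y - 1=6*b^2 - 5*b + y*(-24*b - 4) - 1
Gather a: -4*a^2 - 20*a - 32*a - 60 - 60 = -4*a^2 - 52*a - 120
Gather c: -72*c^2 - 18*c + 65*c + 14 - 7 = -72*c^2 + 47*c + 7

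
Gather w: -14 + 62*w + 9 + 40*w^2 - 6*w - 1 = 40*w^2 + 56*w - 6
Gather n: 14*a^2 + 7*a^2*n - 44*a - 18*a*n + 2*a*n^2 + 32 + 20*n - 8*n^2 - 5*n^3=14*a^2 - 44*a - 5*n^3 + n^2*(2*a - 8) + n*(7*a^2 - 18*a + 20) + 32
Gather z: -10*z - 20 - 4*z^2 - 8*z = -4*z^2 - 18*z - 20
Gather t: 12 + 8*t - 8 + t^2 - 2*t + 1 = t^2 + 6*t + 5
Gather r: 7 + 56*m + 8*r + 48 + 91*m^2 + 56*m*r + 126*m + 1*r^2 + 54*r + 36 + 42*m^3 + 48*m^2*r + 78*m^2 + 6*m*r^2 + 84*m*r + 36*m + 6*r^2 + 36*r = 42*m^3 + 169*m^2 + 218*m + r^2*(6*m + 7) + r*(48*m^2 + 140*m + 98) + 91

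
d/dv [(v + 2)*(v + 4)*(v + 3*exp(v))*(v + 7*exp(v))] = 10*v^3*exp(v) + 4*v^3 + 42*v^2*exp(2*v) + 90*v^2*exp(v) + 18*v^2 + 294*v*exp(2*v) + 200*v*exp(v) + 16*v + 462*exp(2*v) + 80*exp(v)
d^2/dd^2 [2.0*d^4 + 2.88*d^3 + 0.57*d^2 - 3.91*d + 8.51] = 24.0*d^2 + 17.28*d + 1.14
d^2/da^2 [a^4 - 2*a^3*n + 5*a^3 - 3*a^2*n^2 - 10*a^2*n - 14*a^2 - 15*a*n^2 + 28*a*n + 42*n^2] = 12*a^2 - 12*a*n + 30*a - 6*n^2 - 20*n - 28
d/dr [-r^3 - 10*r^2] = r*(-3*r - 20)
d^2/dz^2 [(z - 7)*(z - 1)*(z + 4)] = 6*z - 8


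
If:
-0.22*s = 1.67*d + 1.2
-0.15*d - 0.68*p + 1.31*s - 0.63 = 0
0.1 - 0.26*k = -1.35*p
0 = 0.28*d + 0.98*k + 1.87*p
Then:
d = -0.77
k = 0.26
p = -0.02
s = 0.38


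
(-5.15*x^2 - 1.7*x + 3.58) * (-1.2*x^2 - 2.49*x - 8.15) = 6.18*x^4 + 14.8635*x^3 + 41.9095*x^2 + 4.9408*x - 29.177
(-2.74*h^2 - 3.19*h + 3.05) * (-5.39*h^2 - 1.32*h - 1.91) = 14.7686*h^4 + 20.8109*h^3 - 6.9953*h^2 + 2.0669*h - 5.8255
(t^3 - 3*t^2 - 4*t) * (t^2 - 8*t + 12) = t^5 - 11*t^4 + 32*t^3 - 4*t^2 - 48*t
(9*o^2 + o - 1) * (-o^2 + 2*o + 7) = -9*o^4 + 17*o^3 + 66*o^2 + 5*o - 7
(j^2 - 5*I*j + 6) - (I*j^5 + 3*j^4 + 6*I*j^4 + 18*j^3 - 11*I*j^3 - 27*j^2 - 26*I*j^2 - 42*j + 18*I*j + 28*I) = -I*j^5 - 3*j^4 - 6*I*j^4 - 18*j^3 + 11*I*j^3 + 28*j^2 + 26*I*j^2 + 42*j - 23*I*j + 6 - 28*I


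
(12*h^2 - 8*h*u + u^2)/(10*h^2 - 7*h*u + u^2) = (-6*h + u)/(-5*h + u)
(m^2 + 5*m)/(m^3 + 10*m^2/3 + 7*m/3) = 3*(m + 5)/(3*m^2 + 10*m + 7)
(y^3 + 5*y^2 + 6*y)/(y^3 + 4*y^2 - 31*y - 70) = y*(y + 3)/(y^2 + 2*y - 35)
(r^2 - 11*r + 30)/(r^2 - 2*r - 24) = (r - 5)/(r + 4)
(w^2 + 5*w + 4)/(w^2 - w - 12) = (w^2 + 5*w + 4)/(w^2 - w - 12)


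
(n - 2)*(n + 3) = n^2 + n - 6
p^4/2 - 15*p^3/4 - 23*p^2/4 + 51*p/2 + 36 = (p/2 + 1)*(p - 8)*(p - 3)*(p + 3/2)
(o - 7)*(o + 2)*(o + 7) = o^3 + 2*o^2 - 49*o - 98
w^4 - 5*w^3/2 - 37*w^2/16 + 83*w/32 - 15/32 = (w - 3)*(w - 1/2)*(w - 1/4)*(w + 5/4)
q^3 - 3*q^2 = q^2*(q - 3)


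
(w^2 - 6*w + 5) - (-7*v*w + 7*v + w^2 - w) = 7*v*w - 7*v - 5*w + 5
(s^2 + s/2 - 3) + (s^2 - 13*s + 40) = 2*s^2 - 25*s/2 + 37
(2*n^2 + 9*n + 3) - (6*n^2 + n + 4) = -4*n^2 + 8*n - 1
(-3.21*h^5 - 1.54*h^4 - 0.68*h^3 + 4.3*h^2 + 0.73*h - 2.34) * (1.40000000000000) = -4.494*h^5 - 2.156*h^4 - 0.952*h^3 + 6.02*h^2 + 1.022*h - 3.276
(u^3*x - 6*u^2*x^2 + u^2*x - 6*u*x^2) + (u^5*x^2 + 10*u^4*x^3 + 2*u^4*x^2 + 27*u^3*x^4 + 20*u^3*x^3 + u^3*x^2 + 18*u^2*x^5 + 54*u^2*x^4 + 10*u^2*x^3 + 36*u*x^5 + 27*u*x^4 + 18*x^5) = u^5*x^2 + 10*u^4*x^3 + 2*u^4*x^2 + 27*u^3*x^4 + 20*u^3*x^3 + u^3*x^2 + u^3*x + 18*u^2*x^5 + 54*u^2*x^4 + 10*u^2*x^3 - 6*u^2*x^2 + u^2*x + 36*u*x^5 + 27*u*x^4 - 6*u*x^2 + 18*x^5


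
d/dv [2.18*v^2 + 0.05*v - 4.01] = 4.36*v + 0.05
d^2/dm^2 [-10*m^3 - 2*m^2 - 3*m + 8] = -60*m - 4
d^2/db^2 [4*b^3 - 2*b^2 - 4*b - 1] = 24*b - 4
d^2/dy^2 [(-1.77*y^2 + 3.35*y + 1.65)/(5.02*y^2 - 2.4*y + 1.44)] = (126.19276*y^3 + 326.253816*y^2 - 264.57408*y + 10.967616)/(126.506008*y^6 - 181.44288*y^5 + 195.611328*y^4 - 117.91872*y^3 + 56.111616*y^2 - 14.92992*y + 2.985984)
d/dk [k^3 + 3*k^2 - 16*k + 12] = 3*k^2 + 6*k - 16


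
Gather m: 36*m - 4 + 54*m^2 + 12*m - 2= 54*m^2 + 48*m - 6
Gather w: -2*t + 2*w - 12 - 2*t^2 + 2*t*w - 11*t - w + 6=-2*t^2 - 13*t + w*(2*t + 1) - 6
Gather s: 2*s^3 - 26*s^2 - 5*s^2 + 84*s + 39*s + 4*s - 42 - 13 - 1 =2*s^3 - 31*s^2 + 127*s - 56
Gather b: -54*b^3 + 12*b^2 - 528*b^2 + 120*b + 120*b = -54*b^3 - 516*b^2 + 240*b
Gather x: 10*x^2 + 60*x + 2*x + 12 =10*x^2 + 62*x + 12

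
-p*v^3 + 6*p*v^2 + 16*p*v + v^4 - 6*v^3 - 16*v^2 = v*(-p + v)*(v - 8)*(v + 2)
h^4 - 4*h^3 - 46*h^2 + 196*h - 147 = (h - 7)*(h - 3)*(h - 1)*(h + 7)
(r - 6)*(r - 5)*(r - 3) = r^3 - 14*r^2 + 63*r - 90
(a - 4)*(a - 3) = a^2 - 7*a + 12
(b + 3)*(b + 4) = b^2 + 7*b + 12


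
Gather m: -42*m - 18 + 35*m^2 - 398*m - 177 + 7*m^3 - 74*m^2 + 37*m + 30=7*m^3 - 39*m^2 - 403*m - 165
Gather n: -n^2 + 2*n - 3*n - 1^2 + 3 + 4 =-n^2 - n + 6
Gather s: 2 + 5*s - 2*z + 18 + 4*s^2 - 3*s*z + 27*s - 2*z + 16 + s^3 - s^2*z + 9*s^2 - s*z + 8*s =s^3 + s^2*(13 - z) + s*(40 - 4*z) - 4*z + 36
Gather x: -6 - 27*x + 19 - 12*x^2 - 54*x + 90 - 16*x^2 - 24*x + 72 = -28*x^2 - 105*x + 175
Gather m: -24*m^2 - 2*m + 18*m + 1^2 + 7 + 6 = -24*m^2 + 16*m + 14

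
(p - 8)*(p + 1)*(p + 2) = p^3 - 5*p^2 - 22*p - 16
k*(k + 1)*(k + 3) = k^3 + 4*k^2 + 3*k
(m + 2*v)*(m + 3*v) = m^2 + 5*m*v + 6*v^2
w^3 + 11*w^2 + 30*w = w*(w + 5)*(w + 6)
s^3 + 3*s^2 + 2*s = s*(s + 1)*(s + 2)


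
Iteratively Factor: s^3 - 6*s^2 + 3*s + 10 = (s - 2)*(s^2 - 4*s - 5) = (s - 5)*(s - 2)*(s + 1)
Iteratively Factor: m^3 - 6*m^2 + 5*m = (m)*(m^2 - 6*m + 5) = m*(m - 1)*(m - 5)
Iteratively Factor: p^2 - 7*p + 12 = (p - 4)*(p - 3)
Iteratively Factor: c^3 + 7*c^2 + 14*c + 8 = (c + 2)*(c^2 + 5*c + 4) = (c + 2)*(c + 4)*(c + 1)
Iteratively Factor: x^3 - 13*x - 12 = (x + 3)*(x^2 - 3*x - 4) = (x + 1)*(x + 3)*(x - 4)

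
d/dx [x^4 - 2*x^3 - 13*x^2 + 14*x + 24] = 4*x^3 - 6*x^2 - 26*x + 14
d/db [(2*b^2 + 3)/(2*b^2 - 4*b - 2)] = (-2*b^2 - 5*b + 3)/(b^4 - 4*b^3 + 2*b^2 + 4*b + 1)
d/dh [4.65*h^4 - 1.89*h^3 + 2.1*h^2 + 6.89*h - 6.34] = 18.6*h^3 - 5.67*h^2 + 4.2*h + 6.89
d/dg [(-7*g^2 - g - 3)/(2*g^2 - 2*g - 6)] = 4*g*(g + 6)/(g^4 - 2*g^3 - 5*g^2 + 6*g + 9)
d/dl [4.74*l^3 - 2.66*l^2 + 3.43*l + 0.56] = 14.22*l^2 - 5.32*l + 3.43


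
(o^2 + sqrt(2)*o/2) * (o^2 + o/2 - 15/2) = o^4 + o^3/2 + sqrt(2)*o^3/2 - 15*o^2/2 + sqrt(2)*o^2/4 - 15*sqrt(2)*o/4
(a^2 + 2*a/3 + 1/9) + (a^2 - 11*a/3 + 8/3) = 2*a^2 - 3*a + 25/9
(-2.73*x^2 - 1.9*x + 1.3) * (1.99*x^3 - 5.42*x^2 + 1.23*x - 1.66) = -5.4327*x^5 + 11.0156*x^4 + 9.5271*x^3 - 4.8512*x^2 + 4.753*x - 2.158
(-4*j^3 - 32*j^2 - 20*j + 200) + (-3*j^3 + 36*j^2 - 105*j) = -7*j^3 + 4*j^2 - 125*j + 200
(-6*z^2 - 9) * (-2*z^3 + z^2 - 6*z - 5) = 12*z^5 - 6*z^4 + 54*z^3 + 21*z^2 + 54*z + 45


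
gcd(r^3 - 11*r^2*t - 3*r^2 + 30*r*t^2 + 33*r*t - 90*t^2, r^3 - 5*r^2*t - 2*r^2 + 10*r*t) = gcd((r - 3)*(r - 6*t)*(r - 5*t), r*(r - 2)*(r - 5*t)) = r - 5*t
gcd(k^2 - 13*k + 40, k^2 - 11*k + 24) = k - 8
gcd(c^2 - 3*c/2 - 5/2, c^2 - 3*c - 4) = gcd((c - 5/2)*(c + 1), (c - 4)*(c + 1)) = c + 1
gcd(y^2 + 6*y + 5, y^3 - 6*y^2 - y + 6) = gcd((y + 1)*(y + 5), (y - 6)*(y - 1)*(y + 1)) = y + 1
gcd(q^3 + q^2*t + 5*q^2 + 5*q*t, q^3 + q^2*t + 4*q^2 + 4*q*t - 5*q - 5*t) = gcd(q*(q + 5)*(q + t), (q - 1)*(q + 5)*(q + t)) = q^2 + q*t + 5*q + 5*t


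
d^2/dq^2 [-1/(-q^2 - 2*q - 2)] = 2*(-q^2 - 2*q + 4*(q + 1)^2 - 2)/(q^2 + 2*q + 2)^3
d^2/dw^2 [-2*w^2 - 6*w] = -4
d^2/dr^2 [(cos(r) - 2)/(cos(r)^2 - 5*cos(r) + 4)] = (-9*(1 - cos(2*r))^2*cos(r)/4 + 3*(1 - cos(2*r))^2/4 + 115*cos(r)/2 - 4*cos(2*r) - 3*cos(3*r) + cos(5*r)/2 - 51)/((cos(r) - 4)^3*(cos(r) - 1)^3)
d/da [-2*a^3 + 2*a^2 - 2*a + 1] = -6*a^2 + 4*a - 2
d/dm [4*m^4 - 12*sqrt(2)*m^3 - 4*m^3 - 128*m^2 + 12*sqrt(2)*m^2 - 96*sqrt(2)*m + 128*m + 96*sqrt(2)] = 16*m^3 - 36*sqrt(2)*m^2 - 12*m^2 - 256*m + 24*sqrt(2)*m - 96*sqrt(2) + 128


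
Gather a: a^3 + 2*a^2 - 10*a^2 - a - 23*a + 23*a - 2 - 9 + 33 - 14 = a^3 - 8*a^2 - a + 8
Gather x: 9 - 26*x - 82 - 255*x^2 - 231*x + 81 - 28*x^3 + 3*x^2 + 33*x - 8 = -28*x^3 - 252*x^2 - 224*x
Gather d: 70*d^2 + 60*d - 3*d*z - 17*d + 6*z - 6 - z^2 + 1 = 70*d^2 + d*(43 - 3*z) - z^2 + 6*z - 5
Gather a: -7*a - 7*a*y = a*(-7*y - 7)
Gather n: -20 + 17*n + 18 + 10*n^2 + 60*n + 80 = 10*n^2 + 77*n + 78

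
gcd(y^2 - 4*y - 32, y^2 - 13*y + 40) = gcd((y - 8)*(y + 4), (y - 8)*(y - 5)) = y - 8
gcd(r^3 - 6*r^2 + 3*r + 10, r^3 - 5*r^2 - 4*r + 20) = r^2 - 7*r + 10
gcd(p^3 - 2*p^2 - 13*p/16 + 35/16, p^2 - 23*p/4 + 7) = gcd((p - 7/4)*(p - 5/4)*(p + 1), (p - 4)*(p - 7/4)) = p - 7/4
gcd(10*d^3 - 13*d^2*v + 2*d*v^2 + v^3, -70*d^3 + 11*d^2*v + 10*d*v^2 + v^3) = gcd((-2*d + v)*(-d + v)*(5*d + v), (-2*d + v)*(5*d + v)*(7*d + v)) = -10*d^2 + 3*d*v + v^2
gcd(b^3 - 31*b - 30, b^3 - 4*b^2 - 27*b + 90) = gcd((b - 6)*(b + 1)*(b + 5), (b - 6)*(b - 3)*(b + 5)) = b^2 - b - 30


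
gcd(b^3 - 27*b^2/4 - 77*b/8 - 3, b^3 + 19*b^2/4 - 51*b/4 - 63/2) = 1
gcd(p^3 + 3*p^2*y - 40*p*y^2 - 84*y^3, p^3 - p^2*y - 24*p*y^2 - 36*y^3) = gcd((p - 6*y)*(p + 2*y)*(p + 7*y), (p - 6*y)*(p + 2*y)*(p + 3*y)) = -p^2 + 4*p*y + 12*y^2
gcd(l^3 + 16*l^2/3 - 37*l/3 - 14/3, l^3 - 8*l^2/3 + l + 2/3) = l^2 - 5*l/3 - 2/3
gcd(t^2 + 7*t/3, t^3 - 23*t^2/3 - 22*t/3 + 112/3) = t + 7/3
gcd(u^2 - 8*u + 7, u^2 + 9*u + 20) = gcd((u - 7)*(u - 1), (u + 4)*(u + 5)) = 1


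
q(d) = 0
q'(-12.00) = 0.00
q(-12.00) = 0.00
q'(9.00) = 0.00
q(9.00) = 0.00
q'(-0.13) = 0.00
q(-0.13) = 0.00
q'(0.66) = 0.00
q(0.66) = 0.00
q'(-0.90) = 0.00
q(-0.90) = 0.00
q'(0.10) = 0.00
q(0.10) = 0.00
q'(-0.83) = 0.00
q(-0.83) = 0.00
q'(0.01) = 0.00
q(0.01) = 0.00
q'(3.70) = 0.00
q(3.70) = 0.00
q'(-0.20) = 0.00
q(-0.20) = 0.00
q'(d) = 0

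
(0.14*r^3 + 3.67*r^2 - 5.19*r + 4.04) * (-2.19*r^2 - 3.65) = -0.3066*r^5 - 8.0373*r^4 + 10.8551*r^3 - 22.2431*r^2 + 18.9435*r - 14.746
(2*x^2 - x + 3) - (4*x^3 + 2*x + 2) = -4*x^3 + 2*x^2 - 3*x + 1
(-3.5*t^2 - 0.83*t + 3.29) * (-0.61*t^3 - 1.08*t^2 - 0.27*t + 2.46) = 2.135*t^5 + 4.2863*t^4 - 0.1655*t^3 - 11.9391*t^2 - 2.9301*t + 8.0934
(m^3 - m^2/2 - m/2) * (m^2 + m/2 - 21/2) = m^5 - 45*m^3/4 + 5*m^2 + 21*m/4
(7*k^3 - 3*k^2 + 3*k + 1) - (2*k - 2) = 7*k^3 - 3*k^2 + k + 3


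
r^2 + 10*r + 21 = (r + 3)*(r + 7)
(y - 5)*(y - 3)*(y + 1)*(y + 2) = y^4 - 5*y^3 - 7*y^2 + 29*y + 30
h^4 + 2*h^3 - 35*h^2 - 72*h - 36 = (h - 6)*(h + 1)^2*(h + 6)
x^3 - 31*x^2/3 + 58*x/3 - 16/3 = (x - 8)*(x - 2)*(x - 1/3)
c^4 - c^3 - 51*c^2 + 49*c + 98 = (c - 7)*(c - 2)*(c + 1)*(c + 7)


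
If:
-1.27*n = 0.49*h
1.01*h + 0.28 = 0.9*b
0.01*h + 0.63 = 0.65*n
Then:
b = -2.40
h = -2.42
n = 0.93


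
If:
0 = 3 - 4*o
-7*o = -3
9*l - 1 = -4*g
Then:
No Solution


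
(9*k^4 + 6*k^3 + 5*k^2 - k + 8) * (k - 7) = 9*k^5 - 57*k^4 - 37*k^3 - 36*k^2 + 15*k - 56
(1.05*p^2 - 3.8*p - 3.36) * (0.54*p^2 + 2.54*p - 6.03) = 0.567*p^4 + 0.615*p^3 - 17.7979*p^2 + 14.3796*p + 20.2608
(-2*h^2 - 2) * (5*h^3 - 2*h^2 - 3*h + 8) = -10*h^5 + 4*h^4 - 4*h^3 - 12*h^2 + 6*h - 16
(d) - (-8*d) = 9*d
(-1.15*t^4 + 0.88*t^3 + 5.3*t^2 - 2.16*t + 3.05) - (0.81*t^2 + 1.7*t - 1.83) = -1.15*t^4 + 0.88*t^3 + 4.49*t^2 - 3.86*t + 4.88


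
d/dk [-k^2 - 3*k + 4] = -2*k - 3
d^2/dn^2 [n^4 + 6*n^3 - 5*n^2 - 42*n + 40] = 12*n^2 + 36*n - 10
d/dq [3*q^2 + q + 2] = 6*q + 1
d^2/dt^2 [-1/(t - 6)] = -2/(t - 6)^3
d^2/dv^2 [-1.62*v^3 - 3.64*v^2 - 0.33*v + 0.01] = -9.72*v - 7.28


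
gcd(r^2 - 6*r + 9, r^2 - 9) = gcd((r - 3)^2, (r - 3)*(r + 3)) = r - 3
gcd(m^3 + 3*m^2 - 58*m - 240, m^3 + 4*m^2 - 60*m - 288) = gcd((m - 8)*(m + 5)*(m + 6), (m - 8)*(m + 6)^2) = m^2 - 2*m - 48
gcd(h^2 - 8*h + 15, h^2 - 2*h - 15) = h - 5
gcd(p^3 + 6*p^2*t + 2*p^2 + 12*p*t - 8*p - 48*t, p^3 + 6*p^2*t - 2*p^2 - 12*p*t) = p^2 + 6*p*t - 2*p - 12*t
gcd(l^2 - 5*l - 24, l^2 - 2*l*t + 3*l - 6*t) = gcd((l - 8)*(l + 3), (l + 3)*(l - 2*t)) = l + 3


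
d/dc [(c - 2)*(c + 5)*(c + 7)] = 3*c^2 + 20*c + 11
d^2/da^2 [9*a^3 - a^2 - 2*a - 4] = 54*a - 2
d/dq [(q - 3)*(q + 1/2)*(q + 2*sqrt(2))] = 3*q^2 - 5*q + 4*sqrt(2)*q - 5*sqrt(2) - 3/2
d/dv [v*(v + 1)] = 2*v + 1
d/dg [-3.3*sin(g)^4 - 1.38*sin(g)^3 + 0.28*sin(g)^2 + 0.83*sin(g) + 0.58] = (-13.2*sin(g)^3 - 4.14*sin(g)^2 + 0.56*sin(g) + 0.83)*cos(g)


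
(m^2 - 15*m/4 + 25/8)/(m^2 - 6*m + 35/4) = (4*m - 5)/(2*(2*m - 7))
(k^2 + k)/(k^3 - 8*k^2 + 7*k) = (k + 1)/(k^2 - 8*k + 7)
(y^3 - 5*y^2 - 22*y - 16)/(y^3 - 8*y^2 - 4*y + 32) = (y + 1)/(y - 2)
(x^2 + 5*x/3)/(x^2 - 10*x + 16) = x*(3*x + 5)/(3*(x^2 - 10*x + 16))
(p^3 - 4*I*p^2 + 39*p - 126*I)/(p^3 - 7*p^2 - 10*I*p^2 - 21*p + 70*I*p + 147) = (p + 6*I)/(p - 7)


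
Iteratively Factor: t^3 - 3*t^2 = (t)*(t^2 - 3*t) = t*(t - 3)*(t)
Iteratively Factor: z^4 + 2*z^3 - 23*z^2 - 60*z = (z + 3)*(z^3 - z^2 - 20*z) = (z + 3)*(z + 4)*(z^2 - 5*z) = (z - 5)*(z + 3)*(z + 4)*(z)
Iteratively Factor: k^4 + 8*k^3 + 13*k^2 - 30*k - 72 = (k + 3)*(k^3 + 5*k^2 - 2*k - 24) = (k + 3)^2*(k^2 + 2*k - 8) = (k - 2)*(k + 3)^2*(k + 4)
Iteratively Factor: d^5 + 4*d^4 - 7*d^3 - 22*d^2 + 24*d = (d - 2)*(d^4 + 6*d^3 + 5*d^2 - 12*d) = (d - 2)*(d + 4)*(d^3 + 2*d^2 - 3*d) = (d - 2)*(d - 1)*(d + 4)*(d^2 + 3*d) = (d - 2)*(d - 1)*(d + 3)*(d + 4)*(d)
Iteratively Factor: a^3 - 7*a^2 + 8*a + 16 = (a - 4)*(a^2 - 3*a - 4) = (a - 4)^2*(a + 1)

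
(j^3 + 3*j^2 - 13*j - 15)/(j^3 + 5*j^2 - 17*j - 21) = (j + 5)/(j + 7)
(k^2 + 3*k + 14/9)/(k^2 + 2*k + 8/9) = (3*k + 7)/(3*k + 4)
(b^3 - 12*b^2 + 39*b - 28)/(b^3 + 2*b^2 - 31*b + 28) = (b - 7)/(b + 7)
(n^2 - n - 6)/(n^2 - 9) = (n + 2)/(n + 3)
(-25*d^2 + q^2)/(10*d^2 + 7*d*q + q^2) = (-5*d + q)/(2*d + q)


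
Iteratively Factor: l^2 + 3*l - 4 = (l + 4)*(l - 1)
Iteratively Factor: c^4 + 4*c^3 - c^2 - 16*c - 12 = (c + 1)*(c^3 + 3*c^2 - 4*c - 12) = (c - 2)*(c + 1)*(c^2 + 5*c + 6) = (c - 2)*(c + 1)*(c + 3)*(c + 2)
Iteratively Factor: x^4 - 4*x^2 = (x + 2)*(x^3 - 2*x^2) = (x - 2)*(x + 2)*(x^2) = x*(x - 2)*(x + 2)*(x)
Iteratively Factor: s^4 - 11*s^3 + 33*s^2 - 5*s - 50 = (s + 1)*(s^3 - 12*s^2 + 45*s - 50) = (s - 5)*(s + 1)*(s^2 - 7*s + 10) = (s - 5)^2*(s + 1)*(s - 2)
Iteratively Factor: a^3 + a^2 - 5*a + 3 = (a - 1)*(a^2 + 2*a - 3) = (a - 1)^2*(a + 3)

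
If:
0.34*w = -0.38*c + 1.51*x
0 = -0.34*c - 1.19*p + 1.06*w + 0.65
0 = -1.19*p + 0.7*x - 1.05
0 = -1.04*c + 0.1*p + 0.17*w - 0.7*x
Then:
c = -0.12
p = -1.16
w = -1.95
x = -0.47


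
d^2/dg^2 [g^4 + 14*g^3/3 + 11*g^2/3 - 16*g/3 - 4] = 12*g^2 + 28*g + 22/3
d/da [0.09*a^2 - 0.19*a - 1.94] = 0.18*a - 0.19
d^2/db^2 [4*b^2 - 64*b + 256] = 8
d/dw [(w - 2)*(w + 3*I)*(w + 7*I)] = 3*w^2 + w*(-4 + 20*I) - 21 - 20*I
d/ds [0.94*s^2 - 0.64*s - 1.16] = 1.88*s - 0.64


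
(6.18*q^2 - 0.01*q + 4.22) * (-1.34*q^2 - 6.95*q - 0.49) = -8.2812*q^4 - 42.9376*q^3 - 8.6135*q^2 - 29.3241*q - 2.0678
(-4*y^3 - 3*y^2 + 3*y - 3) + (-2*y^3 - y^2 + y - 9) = -6*y^3 - 4*y^2 + 4*y - 12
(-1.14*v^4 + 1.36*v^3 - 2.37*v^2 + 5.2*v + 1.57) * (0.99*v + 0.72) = -1.1286*v^5 + 0.5256*v^4 - 1.3671*v^3 + 3.4416*v^2 + 5.2983*v + 1.1304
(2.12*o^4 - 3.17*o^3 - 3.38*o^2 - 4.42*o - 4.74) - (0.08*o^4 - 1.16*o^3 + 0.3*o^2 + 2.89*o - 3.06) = 2.04*o^4 - 2.01*o^3 - 3.68*o^2 - 7.31*o - 1.68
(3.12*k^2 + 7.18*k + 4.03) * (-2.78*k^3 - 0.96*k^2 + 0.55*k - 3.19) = -8.6736*k^5 - 22.9556*k^4 - 16.3802*k^3 - 9.8726*k^2 - 20.6877*k - 12.8557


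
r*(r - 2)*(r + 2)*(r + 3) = r^4 + 3*r^3 - 4*r^2 - 12*r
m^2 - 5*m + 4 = (m - 4)*(m - 1)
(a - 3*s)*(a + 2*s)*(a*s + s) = a^3*s - a^2*s^2 + a^2*s - 6*a*s^3 - a*s^2 - 6*s^3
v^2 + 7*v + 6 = (v + 1)*(v + 6)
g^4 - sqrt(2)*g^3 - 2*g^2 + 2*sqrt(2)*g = g*(g - sqrt(2))^2*(g + sqrt(2))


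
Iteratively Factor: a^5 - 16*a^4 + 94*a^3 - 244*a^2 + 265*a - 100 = (a - 5)*(a^4 - 11*a^3 + 39*a^2 - 49*a + 20) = (a - 5)*(a - 4)*(a^3 - 7*a^2 + 11*a - 5) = (a - 5)*(a - 4)*(a - 1)*(a^2 - 6*a + 5) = (a - 5)*(a - 4)*(a - 1)^2*(a - 5)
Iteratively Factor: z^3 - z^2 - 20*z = (z)*(z^2 - z - 20) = z*(z - 5)*(z + 4)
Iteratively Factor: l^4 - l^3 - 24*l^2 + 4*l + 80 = (l + 4)*(l^3 - 5*l^2 - 4*l + 20) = (l + 2)*(l + 4)*(l^2 - 7*l + 10) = (l - 2)*(l + 2)*(l + 4)*(l - 5)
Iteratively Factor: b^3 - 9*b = (b)*(b^2 - 9) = b*(b + 3)*(b - 3)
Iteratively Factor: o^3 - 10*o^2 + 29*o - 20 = (o - 1)*(o^2 - 9*o + 20) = (o - 5)*(o - 1)*(o - 4)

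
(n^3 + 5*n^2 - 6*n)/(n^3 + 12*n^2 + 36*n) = (n - 1)/(n + 6)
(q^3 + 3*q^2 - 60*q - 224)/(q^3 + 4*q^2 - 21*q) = (q^2 - 4*q - 32)/(q*(q - 3))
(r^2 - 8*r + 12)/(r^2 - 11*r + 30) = (r - 2)/(r - 5)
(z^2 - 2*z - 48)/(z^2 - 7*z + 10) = (z^2 - 2*z - 48)/(z^2 - 7*z + 10)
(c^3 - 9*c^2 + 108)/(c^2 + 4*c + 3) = (c^2 - 12*c + 36)/(c + 1)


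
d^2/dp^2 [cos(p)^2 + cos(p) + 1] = -cos(p) - 2*cos(2*p)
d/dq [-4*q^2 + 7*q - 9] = 7 - 8*q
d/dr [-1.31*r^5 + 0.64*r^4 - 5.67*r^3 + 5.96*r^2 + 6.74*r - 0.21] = -6.55*r^4 + 2.56*r^3 - 17.01*r^2 + 11.92*r + 6.74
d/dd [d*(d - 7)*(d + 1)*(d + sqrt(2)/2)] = 4*d^3 - 18*d^2 + 3*sqrt(2)*d^2/2 - 14*d - 6*sqrt(2)*d - 7*sqrt(2)/2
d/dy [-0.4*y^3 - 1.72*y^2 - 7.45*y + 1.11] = -1.2*y^2 - 3.44*y - 7.45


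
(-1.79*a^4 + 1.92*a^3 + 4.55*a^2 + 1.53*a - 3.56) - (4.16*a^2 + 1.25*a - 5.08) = -1.79*a^4 + 1.92*a^3 + 0.39*a^2 + 0.28*a + 1.52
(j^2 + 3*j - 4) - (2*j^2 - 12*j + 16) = -j^2 + 15*j - 20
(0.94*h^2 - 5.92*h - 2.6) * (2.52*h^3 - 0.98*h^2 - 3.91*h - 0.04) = 2.3688*h^5 - 15.8396*h^4 - 4.4258*h^3 + 25.6576*h^2 + 10.4028*h + 0.104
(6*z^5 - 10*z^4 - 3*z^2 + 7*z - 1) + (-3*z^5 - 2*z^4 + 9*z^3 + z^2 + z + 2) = 3*z^5 - 12*z^4 + 9*z^3 - 2*z^2 + 8*z + 1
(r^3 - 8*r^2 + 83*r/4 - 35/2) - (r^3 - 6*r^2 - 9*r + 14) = -2*r^2 + 119*r/4 - 63/2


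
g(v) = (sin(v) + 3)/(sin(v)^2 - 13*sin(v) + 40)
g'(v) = (-2*sin(v)*cos(v) + 13*cos(v))*(sin(v) + 3)/(sin(v)^2 - 13*sin(v) + 40)^2 + cos(v)/(sin(v)^2 - 13*sin(v) + 40)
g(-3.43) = 0.09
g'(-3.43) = -0.06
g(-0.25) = 0.06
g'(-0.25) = 0.04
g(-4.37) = 0.14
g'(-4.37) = -0.03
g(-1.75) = 0.04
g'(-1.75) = -0.01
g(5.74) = 0.05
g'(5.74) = 0.03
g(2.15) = 0.13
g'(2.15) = -0.05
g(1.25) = 0.14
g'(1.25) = 0.03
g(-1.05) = 0.04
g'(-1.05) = 0.02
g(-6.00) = 0.09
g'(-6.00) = 0.06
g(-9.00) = 0.06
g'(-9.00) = -0.04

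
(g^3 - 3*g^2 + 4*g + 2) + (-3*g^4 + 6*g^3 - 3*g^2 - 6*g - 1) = -3*g^4 + 7*g^3 - 6*g^2 - 2*g + 1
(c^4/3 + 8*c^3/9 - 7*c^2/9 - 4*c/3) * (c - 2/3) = c^5/3 + 2*c^4/3 - 37*c^3/27 - 22*c^2/27 + 8*c/9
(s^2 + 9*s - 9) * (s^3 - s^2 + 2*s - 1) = s^5 + 8*s^4 - 16*s^3 + 26*s^2 - 27*s + 9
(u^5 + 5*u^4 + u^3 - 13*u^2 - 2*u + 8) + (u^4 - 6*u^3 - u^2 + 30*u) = u^5 + 6*u^4 - 5*u^3 - 14*u^2 + 28*u + 8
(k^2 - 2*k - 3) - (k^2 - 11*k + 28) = 9*k - 31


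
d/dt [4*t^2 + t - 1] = 8*t + 1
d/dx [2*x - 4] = 2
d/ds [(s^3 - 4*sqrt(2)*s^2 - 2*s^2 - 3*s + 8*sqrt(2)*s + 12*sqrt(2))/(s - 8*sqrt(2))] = 2*(s^3 - 14*sqrt(2)*s^2 - s^2 + 16*sqrt(2)*s + 64*s - 64 + 6*sqrt(2))/(s^2 - 16*sqrt(2)*s + 128)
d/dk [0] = 0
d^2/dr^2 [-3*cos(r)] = 3*cos(r)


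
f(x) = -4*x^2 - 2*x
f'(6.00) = -50.00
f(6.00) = -156.00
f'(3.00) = -26.00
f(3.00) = -42.00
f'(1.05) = -10.40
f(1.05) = -6.51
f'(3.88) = -33.04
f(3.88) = -67.98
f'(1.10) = -10.80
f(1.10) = -7.04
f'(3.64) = -31.12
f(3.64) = -60.28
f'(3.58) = -30.64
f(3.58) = -58.43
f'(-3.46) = 25.68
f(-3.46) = -40.97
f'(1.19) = -11.52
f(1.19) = -8.04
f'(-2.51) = 18.08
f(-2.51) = -20.18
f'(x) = -8*x - 2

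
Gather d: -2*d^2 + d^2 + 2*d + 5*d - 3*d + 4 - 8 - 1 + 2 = -d^2 + 4*d - 3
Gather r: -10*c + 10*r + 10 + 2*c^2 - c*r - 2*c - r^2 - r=2*c^2 - 12*c - r^2 + r*(9 - c) + 10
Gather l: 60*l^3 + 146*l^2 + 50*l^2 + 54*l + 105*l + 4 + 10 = 60*l^3 + 196*l^2 + 159*l + 14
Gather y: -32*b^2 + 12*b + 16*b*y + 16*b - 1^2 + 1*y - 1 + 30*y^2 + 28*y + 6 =-32*b^2 + 28*b + 30*y^2 + y*(16*b + 29) + 4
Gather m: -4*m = -4*m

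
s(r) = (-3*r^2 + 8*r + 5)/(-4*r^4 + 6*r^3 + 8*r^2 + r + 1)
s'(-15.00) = 0.00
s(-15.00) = 0.00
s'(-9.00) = 0.00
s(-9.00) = 0.01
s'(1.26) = -0.62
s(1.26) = 0.61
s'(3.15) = 0.10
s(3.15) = -0.00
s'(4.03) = 0.00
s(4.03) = 0.02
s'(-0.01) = 3.92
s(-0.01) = 4.97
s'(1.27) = -0.60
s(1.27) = 0.61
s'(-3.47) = 0.05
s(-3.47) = 0.08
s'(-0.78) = 54.26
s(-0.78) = -4.04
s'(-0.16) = 12.44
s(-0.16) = 3.58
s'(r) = (8 - 6*r)/(-4*r^4 + 6*r^3 + 8*r^2 + r + 1) + (-3*r^2 + 8*r + 5)*(16*r^3 - 18*r^2 - 16*r - 1)/(-4*r^4 + 6*r^3 + 8*r^2 + r + 1)^2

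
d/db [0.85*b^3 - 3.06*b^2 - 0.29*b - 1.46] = 2.55*b^2 - 6.12*b - 0.29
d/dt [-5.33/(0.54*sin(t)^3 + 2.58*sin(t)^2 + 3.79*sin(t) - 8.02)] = (8.6346*sin(t)^2 + 27.5028*sin(t) + 20.2007)*cos(t)/(0.54*sin(t)^3 + 2.58*sin(t)^2 + 3.79*sin(t) - 8.02)^2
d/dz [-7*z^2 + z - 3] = 1 - 14*z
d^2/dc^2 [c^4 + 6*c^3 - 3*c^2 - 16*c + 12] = 12*c^2 + 36*c - 6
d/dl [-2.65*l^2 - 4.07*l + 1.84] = -5.3*l - 4.07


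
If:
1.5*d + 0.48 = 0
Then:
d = -0.32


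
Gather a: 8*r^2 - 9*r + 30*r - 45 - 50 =8*r^2 + 21*r - 95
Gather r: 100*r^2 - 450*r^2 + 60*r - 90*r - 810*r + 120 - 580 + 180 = -350*r^2 - 840*r - 280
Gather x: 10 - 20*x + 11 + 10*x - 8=13 - 10*x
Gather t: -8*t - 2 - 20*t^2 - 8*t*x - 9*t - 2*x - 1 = -20*t^2 + t*(-8*x - 17) - 2*x - 3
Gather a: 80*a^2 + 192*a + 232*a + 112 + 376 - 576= 80*a^2 + 424*a - 88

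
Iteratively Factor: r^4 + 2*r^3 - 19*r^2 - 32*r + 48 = (r - 1)*(r^3 + 3*r^2 - 16*r - 48) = (r - 4)*(r - 1)*(r^2 + 7*r + 12) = (r - 4)*(r - 1)*(r + 4)*(r + 3)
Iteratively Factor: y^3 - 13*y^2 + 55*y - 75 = (y - 5)*(y^2 - 8*y + 15) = (y - 5)*(y - 3)*(y - 5)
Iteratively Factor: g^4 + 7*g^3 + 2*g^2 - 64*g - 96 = (g + 4)*(g^3 + 3*g^2 - 10*g - 24) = (g - 3)*(g + 4)*(g^2 + 6*g + 8) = (g - 3)*(g + 4)^2*(g + 2)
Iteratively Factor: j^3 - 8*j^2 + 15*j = (j - 3)*(j^2 - 5*j) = (j - 5)*(j - 3)*(j)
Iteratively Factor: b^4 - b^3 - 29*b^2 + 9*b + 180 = (b + 4)*(b^3 - 5*b^2 - 9*b + 45) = (b + 3)*(b + 4)*(b^2 - 8*b + 15) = (b - 3)*(b + 3)*(b + 4)*(b - 5)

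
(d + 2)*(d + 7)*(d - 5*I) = d^3 + 9*d^2 - 5*I*d^2 + 14*d - 45*I*d - 70*I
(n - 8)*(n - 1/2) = n^2 - 17*n/2 + 4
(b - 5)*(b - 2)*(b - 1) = b^3 - 8*b^2 + 17*b - 10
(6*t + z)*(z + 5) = 6*t*z + 30*t + z^2 + 5*z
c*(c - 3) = c^2 - 3*c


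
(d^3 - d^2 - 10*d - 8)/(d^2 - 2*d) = (d^3 - d^2 - 10*d - 8)/(d*(d - 2))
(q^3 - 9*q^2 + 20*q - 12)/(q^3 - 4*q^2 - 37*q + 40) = (q^2 - 8*q + 12)/(q^2 - 3*q - 40)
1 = 1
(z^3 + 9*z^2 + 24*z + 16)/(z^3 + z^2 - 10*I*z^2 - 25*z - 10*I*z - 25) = (z^2 + 8*z + 16)/(z^2 - 10*I*z - 25)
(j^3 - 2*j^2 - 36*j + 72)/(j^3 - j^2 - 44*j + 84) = (j + 6)/(j + 7)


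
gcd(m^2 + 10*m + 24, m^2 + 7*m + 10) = 1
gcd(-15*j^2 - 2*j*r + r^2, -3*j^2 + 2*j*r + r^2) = 3*j + r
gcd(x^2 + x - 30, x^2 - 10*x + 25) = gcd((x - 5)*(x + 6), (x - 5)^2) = x - 5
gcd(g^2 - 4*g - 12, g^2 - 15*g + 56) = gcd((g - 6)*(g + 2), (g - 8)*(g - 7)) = 1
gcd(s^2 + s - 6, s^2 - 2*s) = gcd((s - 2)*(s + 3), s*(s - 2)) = s - 2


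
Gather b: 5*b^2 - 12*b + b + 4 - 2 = 5*b^2 - 11*b + 2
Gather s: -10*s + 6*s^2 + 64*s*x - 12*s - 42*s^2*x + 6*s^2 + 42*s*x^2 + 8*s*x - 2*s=s^2*(12 - 42*x) + s*(42*x^2 + 72*x - 24)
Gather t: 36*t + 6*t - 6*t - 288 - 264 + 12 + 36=36*t - 504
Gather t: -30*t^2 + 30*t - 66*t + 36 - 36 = -30*t^2 - 36*t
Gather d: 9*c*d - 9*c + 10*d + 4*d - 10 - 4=-9*c + d*(9*c + 14) - 14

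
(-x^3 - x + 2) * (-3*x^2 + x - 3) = 3*x^5 - x^4 + 6*x^3 - 7*x^2 + 5*x - 6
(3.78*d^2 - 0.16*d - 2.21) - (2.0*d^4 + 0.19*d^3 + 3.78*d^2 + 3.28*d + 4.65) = -2.0*d^4 - 0.19*d^3 - 3.44*d - 6.86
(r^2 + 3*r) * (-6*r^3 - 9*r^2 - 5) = -6*r^5 - 27*r^4 - 27*r^3 - 5*r^2 - 15*r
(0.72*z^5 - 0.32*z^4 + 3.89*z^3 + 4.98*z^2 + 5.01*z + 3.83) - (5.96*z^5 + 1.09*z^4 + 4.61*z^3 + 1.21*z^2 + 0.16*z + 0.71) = -5.24*z^5 - 1.41*z^4 - 0.72*z^3 + 3.77*z^2 + 4.85*z + 3.12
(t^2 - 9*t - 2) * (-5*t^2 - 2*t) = -5*t^4 + 43*t^3 + 28*t^2 + 4*t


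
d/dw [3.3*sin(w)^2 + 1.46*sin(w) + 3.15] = (6.6*sin(w) + 1.46)*cos(w)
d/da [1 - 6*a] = -6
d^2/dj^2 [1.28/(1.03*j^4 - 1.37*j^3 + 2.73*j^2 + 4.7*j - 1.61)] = ((-15.8208*j^2 + 10.5216*j - 6.9888)*(1.03*j^4 - 1.37*j^3 + 2.73*j^2 + 4.7*j - 1.61) + 1.28*(4.12*j^3 - 4.11*j^2 + 5.46*j + 4.7)*(8.24*j^3 - 8.22*j^2 + 10.92*j + 9.4))/(1.03*j^4 - 1.37*j^3 + 2.73*j^2 + 4.7*j - 1.61)^3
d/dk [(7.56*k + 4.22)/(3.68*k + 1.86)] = (-5.40224*k - 2.73048)/(3.68*k + 1.86)^3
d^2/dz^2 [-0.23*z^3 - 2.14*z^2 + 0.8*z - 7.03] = -1.38*z - 4.28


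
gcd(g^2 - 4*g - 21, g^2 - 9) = g + 3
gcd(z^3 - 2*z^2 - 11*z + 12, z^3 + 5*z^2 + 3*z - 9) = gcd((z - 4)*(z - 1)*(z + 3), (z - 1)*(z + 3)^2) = z^2 + 2*z - 3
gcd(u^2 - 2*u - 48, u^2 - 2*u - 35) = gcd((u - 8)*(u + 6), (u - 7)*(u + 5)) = 1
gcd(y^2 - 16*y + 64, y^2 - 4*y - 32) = y - 8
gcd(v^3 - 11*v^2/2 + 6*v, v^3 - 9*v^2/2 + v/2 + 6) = v^2 - 11*v/2 + 6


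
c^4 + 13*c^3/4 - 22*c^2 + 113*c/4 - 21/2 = (c - 2)*(c - 1)*(c - 3/4)*(c + 7)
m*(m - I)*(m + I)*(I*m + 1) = I*m^4 + m^3 + I*m^2 + m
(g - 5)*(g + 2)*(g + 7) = g^3 + 4*g^2 - 31*g - 70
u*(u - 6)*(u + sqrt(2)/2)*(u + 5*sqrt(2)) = u^4 - 6*u^3 + 11*sqrt(2)*u^3/2 - 33*sqrt(2)*u^2 + 5*u^2 - 30*u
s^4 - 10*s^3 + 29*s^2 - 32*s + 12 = (s - 6)*(s - 2)*(s - 1)^2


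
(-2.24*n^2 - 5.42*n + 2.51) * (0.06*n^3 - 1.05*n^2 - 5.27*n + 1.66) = -0.1344*n^5 + 2.0268*n^4 + 17.6464*n^3 + 22.2095*n^2 - 22.2249*n + 4.1666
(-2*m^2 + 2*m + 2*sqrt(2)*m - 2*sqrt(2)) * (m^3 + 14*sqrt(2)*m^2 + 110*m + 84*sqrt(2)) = -2*m^5 - 26*sqrt(2)*m^4 + 2*m^4 - 164*m^3 + 26*sqrt(2)*m^3 + 52*sqrt(2)*m^2 + 164*m^2 - 52*sqrt(2)*m + 336*m - 336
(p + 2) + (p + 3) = 2*p + 5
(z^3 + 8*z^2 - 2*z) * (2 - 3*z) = -3*z^4 - 22*z^3 + 22*z^2 - 4*z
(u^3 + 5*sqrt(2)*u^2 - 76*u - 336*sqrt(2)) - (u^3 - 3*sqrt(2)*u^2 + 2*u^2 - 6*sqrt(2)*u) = -2*u^2 + 8*sqrt(2)*u^2 - 76*u + 6*sqrt(2)*u - 336*sqrt(2)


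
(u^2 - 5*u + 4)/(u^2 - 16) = (u - 1)/(u + 4)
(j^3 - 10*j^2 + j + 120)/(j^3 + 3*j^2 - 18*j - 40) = (j^3 - 10*j^2 + j + 120)/(j^3 + 3*j^2 - 18*j - 40)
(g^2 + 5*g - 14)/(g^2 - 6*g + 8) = (g + 7)/(g - 4)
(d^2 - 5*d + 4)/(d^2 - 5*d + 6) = (d^2 - 5*d + 4)/(d^2 - 5*d + 6)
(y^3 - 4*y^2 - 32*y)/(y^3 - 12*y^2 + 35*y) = (y^2 - 4*y - 32)/(y^2 - 12*y + 35)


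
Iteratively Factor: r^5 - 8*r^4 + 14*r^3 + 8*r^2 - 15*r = (r - 5)*(r^4 - 3*r^3 - r^2 + 3*r) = (r - 5)*(r - 1)*(r^3 - 2*r^2 - 3*r) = r*(r - 5)*(r - 1)*(r^2 - 2*r - 3) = r*(r - 5)*(r - 1)*(r + 1)*(r - 3)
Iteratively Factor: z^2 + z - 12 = (z + 4)*(z - 3)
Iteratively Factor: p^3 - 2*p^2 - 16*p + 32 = (p - 2)*(p^2 - 16) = (p - 4)*(p - 2)*(p + 4)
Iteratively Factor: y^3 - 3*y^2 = (y)*(y^2 - 3*y) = y*(y - 3)*(y)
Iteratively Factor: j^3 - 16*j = (j + 4)*(j^2 - 4*j) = j*(j + 4)*(j - 4)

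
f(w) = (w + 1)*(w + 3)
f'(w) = 2*w + 4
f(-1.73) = -0.93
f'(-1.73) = 0.54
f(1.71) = 12.76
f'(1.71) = 7.42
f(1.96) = 14.68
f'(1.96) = 7.92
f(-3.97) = 2.88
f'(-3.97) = -3.94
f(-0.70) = 0.69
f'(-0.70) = 2.60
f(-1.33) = -0.55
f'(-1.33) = 1.34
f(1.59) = 11.89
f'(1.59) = 7.18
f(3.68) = 31.26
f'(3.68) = 11.36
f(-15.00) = 168.00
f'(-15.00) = -26.00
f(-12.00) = 99.00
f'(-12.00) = -20.00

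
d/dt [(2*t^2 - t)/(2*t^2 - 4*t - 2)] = (-3*t^2 - 4*t + 1)/(2*(t^4 - 4*t^3 + 2*t^2 + 4*t + 1))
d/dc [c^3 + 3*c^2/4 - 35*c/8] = 3*c^2 + 3*c/2 - 35/8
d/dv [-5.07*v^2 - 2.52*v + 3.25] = -10.14*v - 2.52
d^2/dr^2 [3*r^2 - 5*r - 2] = 6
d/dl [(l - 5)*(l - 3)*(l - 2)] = 3*l^2 - 20*l + 31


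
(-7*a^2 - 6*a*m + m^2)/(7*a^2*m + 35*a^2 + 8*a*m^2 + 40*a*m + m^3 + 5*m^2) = (-7*a + m)/(7*a*m + 35*a + m^2 + 5*m)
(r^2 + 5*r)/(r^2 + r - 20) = r/(r - 4)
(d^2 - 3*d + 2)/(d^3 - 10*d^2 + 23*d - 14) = 1/(d - 7)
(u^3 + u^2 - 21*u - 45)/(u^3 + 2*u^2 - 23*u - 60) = (u + 3)/(u + 4)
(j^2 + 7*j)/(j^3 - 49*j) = 1/(j - 7)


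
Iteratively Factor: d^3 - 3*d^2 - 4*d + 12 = (d + 2)*(d^2 - 5*d + 6) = (d - 3)*(d + 2)*(d - 2)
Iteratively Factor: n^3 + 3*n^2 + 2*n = (n)*(n^2 + 3*n + 2) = n*(n + 2)*(n + 1)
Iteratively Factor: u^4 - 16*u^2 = (u - 4)*(u^3 + 4*u^2) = u*(u - 4)*(u^2 + 4*u) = u^2*(u - 4)*(u + 4)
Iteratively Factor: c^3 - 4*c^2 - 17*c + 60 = (c - 5)*(c^2 + c - 12) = (c - 5)*(c - 3)*(c + 4)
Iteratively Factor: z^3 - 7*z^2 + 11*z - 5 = (z - 5)*(z^2 - 2*z + 1) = (z - 5)*(z - 1)*(z - 1)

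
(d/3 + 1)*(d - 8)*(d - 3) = d^3/3 - 8*d^2/3 - 3*d + 24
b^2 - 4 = (b - 2)*(b + 2)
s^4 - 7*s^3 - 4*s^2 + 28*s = s*(s - 7)*(s - 2)*(s + 2)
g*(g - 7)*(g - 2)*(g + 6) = g^4 - 3*g^3 - 40*g^2 + 84*g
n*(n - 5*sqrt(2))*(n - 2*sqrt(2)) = n^3 - 7*sqrt(2)*n^2 + 20*n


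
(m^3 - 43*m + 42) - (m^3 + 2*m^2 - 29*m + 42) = -2*m^2 - 14*m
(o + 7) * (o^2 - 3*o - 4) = o^3 + 4*o^2 - 25*o - 28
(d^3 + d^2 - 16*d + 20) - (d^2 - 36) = d^3 - 16*d + 56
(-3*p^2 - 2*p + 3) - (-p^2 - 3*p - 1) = -2*p^2 + p + 4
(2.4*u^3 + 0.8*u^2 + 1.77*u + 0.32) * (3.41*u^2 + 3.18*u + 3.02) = 8.184*u^5 + 10.36*u^4 + 15.8277*u^3 + 9.1358*u^2 + 6.363*u + 0.9664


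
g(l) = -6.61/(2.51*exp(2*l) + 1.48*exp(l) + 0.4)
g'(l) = -6.61*(-5.02*exp(2*l) - 1.48*exp(l))/(2.51*exp(2*l) + 1.48*exp(l) + 0.4)^2 = (33.1822*exp(l) + 9.7828)*exp(l)/(2.51*exp(2*l) + 1.48*exp(l) + 0.4)^2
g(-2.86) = -13.41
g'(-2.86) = 2.75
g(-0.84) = -4.39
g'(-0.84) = 4.58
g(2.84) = -0.01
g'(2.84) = 0.02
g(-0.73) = -3.90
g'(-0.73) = 4.32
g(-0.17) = -1.92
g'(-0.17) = 2.70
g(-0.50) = -2.98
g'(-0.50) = 3.68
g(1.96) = -0.05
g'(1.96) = 0.09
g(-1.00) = -5.15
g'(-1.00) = 4.91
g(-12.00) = -16.52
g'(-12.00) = 0.00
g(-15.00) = -16.52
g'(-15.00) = 0.00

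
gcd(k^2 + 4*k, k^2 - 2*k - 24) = k + 4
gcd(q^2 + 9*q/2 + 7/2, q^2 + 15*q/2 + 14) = q + 7/2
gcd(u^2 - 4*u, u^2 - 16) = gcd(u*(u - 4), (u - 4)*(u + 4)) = u - 4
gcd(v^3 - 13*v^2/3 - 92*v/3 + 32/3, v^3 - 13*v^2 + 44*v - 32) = v - 8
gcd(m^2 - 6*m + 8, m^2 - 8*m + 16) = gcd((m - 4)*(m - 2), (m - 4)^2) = m - 4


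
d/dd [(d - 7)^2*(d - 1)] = 3*(d - 7)*(d - 3)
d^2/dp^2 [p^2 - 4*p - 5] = 2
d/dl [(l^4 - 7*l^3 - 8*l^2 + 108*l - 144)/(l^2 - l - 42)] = 2*(l^5 - 5*l^4 - 77*l^3 + 391*l^2 + 480*l - 2340)/(l^4 - 2*l^3 - 83*l^2 + 84*l + 1764)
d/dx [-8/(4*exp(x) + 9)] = 32*exp(x)/(4*exp(x) + 9)^2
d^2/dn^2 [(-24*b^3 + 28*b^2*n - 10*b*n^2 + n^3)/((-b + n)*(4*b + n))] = b^2*(272*b^3 - 336*b^2*n + 456*b*n^2 - 142*n^3)/(64*b^6 - 144*b^5*n + 60*b^4*n^2 + 45*b^3*n^3 - 15*b^2*n^4 - 9*b*n^5 - n^6)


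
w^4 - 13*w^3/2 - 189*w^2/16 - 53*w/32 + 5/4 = (w - 8)*(w - 1/4)*(w + 1/2)*(w + 5/4)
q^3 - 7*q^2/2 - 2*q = q*(q - 4)*(q + 1/2)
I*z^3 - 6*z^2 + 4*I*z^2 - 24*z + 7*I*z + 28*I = (z + 4)*(z + 7*I)*(I*z + 1)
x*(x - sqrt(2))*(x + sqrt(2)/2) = x^3 - sqrt(2)*x^2/2 - x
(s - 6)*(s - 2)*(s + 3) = s^3 - 5*s^2 - 12*s + 36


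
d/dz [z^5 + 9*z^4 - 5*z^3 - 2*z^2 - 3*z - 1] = 5*z^4 + 36*z^3 - 15*z^2 - 4*z - 3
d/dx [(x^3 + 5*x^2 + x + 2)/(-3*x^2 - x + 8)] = (-3*x^4 - 2*x^3 + 22*x^2 + 92*x + 10)/(9*x^4 + 6*x^3 - 47*x^2 - 16*x + 64)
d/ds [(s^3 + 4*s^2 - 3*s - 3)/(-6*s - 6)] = s*(-2*s^2 - 7*s - 8)/(6*(s^2 + 2*s + 1))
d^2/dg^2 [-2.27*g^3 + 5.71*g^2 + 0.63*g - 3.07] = 11.42 - 13.62*g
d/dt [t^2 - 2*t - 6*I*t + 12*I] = 2*t - 2 - 6*I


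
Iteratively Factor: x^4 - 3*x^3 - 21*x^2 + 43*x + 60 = (x - 3)*(x^3 - 21*x - 20) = (x - 3)*(x + 4)*(x^2 - 4*x - 5) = (x - 3)*(x + 1)*(x + 4)*(x - 5)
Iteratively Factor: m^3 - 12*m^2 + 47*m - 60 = (m - 4)*(m^2 - 8*m + 15) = (m - 4)*(m - 3)*(m - 5)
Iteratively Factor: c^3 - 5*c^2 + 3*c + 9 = (c - 3)*(c^2 - 2*c - 3) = (c - 3)*(c + 1)*(c - 3)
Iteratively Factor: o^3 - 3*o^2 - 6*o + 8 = (o + 2)*(o^2 - 5*o + 4) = (o - 4)*(o + 2)*(o - 1)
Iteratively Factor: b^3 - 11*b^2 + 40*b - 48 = (b - 4)*(b^2 - 7*b + 12) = (b - 4)*(b - 3)*(b - 4)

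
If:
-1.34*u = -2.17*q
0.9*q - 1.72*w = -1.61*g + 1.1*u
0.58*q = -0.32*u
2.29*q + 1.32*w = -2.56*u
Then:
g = 0.00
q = 0.00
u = 0.00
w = 0.00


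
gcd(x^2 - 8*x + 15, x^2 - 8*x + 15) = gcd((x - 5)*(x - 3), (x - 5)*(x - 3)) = x^2 - 8*x + 15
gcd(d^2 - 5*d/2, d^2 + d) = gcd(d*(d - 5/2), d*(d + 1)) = d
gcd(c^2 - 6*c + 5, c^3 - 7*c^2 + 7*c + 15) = c - 5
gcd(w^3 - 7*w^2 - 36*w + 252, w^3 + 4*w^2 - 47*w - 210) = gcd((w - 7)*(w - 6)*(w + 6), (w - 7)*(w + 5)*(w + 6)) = w^2 - w - 42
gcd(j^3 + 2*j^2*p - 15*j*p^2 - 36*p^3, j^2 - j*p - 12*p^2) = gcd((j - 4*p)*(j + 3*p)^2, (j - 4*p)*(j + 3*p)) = -j^2 + j*p + 12*p^2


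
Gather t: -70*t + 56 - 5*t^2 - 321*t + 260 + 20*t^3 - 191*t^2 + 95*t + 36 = 20*t^3 - 196*t^2 - 296*t + 352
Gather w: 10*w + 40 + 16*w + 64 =26*w + 104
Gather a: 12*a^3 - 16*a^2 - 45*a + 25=12*a^3 - 16*a^2 - 45*a + 25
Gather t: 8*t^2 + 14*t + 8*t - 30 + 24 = 8*t^2 + 22*t - 6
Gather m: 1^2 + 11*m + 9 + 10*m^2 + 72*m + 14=10*m^2 + 83*m + 24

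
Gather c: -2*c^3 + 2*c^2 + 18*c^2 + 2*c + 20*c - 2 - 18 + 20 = -2*c^3 + 20*c^2 + 22*c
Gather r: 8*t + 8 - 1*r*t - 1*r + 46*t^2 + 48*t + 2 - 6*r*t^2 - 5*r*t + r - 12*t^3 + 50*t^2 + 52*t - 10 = r*(-6*t^2 - 6*t) - 12*t^3 + 96*t^2 + 108*t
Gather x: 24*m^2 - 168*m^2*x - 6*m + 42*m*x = 24*m^2 - 6*m + x*(-168*m^2 + 42*m)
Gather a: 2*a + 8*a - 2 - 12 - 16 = 10*a - 30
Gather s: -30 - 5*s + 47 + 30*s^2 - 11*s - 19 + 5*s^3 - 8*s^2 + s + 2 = 5*s^3 + 22*s^2 - 15*s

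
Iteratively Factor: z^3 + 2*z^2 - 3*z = (z - 1)*(z^2 + 3*z) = z*(z - 1)*(z + 3)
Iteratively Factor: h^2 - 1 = (h - 1)*(h + 1)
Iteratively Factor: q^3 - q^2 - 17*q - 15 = (q + 3)*(q^2 - 4*q - 5) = (q + 1)*(q + 3)*(q - 5)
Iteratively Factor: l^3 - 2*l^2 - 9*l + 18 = (l - 3)*(l^2 + l - 6) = (l - 3)*(l - 2)*(l + 3)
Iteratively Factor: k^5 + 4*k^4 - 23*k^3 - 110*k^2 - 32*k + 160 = (k - 1)*(k^4 + 5*k^3 - 18*k^2 - 128*k - 160) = (k - 1)*(k + 4)*(k^3 + k^2 - 22*k - 40) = (k - 1)*(k + 4)^2*(k^2 - 3*k - 10) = (k - 1)*(k + 2)*(k + 4)^2*(k - 5)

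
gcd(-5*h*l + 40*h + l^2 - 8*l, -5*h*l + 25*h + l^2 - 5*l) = 5*h - l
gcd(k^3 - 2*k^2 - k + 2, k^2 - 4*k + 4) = k - 2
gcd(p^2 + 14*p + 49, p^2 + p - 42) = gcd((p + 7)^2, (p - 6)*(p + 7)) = p + 7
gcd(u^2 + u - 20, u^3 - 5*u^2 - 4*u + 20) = 1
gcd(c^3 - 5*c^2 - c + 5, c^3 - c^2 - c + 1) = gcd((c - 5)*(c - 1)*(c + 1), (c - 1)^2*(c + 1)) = c^2 - 1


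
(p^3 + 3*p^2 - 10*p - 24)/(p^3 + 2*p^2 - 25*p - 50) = (p^2 + p - 12)/(p^2 - 25)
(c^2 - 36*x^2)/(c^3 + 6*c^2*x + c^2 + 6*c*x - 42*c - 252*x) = (c - 6*x)/(c^2 + c - 42)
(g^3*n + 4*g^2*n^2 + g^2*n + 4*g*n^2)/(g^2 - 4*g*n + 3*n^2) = g*n*(g^2 + 4*g*n + g + 4*n)/(g^2 - 4*g*n + 3*n^2)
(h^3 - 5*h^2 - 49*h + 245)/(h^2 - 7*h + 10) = (h^2 - 49)/(h - 2)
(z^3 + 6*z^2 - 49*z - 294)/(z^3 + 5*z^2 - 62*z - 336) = (z - 7)/(z - 8)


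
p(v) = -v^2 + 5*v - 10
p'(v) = 5 - 2*v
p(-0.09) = -10.46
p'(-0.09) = 5.18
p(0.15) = -9.27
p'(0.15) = 4.70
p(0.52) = -7.67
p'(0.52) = 3.96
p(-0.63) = -13.55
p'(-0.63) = 6.26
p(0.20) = -9.04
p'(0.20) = 4.60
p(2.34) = -3.78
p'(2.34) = 0.32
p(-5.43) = -66.63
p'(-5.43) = 15.86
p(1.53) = -4.69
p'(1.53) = 1.94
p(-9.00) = -136.00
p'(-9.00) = 23.00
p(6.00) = -16.00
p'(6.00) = -7.00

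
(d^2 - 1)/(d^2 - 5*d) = (d^2 - 1)/(d*(d - 5))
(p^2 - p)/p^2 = (p - 1)/p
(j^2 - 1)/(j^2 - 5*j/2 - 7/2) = 2*(j - 1)/(2*j - 7)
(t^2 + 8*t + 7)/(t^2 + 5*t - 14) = (t + 1)/(t - 2)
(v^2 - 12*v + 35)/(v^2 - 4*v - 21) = (v - 5)/(v + 3)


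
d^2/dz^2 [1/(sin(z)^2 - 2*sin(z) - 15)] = 2*(-2*sin(z)^4 + 3*sin(z)^3 - 29*sin(z)^2 + 9*sin(z) + 19)/((sin(z) - 5)^3*(sin(z) + 3)^3)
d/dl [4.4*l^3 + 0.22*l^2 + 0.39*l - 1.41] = 13.2*l^2 + 0.44*l + 0.39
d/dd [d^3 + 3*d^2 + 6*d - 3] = 3*d^2 + 6*d + 6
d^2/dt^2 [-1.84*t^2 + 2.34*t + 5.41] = -3.68000000000000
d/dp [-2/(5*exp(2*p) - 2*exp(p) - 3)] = (20*exp(p) - 4)*exp(p)/(-5*exp(2*p) + 2*exp(p) + 3)^2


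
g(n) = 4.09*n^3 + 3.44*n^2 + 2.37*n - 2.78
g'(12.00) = 1851.81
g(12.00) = 7588.54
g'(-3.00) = 92.16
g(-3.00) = -89.36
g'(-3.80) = 153.40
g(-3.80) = -186.54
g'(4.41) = 271.34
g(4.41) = 425.36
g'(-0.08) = 1.90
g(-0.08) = -2.95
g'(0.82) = 16.26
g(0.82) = 3.73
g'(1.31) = 32.44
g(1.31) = 15.42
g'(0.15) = 3.68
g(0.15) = -2.33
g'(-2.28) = 50.47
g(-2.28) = -38.78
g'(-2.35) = 53.96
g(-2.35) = -42.43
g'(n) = 12.27*n^2 + 6.88*n + 2.37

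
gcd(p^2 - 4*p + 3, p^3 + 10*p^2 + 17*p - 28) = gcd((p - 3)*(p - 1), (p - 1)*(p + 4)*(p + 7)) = p - 1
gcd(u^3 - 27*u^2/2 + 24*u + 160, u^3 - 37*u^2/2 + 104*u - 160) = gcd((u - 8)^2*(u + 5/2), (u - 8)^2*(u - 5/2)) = u^2 - 16*u + 64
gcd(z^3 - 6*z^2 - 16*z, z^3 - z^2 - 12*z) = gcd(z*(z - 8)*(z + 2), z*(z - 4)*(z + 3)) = z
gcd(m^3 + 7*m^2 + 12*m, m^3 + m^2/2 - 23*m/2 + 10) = m + 4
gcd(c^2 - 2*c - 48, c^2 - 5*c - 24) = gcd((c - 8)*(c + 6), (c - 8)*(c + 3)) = c - 8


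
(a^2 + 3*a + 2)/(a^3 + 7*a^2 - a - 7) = (a + 2)/(a^2 + 6*a - 7)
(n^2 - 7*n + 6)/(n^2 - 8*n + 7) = (n - 6)/(n - 7)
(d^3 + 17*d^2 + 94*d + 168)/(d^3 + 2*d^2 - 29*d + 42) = (d^2 + 10*d + 24)/(d^2 - 5*d + 6)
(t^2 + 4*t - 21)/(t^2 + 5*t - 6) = (t^2 + 4*t - 21)/(t^2 + 5*t - 6)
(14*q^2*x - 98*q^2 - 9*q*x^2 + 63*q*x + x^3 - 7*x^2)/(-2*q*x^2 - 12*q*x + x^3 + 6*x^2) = (-7*q*x + 49*q + x^2 - 7*x)/(x*(x + 6))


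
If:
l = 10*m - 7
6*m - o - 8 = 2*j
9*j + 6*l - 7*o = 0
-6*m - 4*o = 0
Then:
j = -166/139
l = 67/139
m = 104/139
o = -156/139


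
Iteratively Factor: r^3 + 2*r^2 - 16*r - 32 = (r + 2)*(r^2 - 16) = (r + 2)*(r + 4)*(r - 4)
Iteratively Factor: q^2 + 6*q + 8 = (q + 4)*(q + 2)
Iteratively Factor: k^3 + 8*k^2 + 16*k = (k + 4)*(k^2 + 4*k) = (k + 4)^2*(k)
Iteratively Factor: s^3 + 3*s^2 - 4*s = (s)*(s^2 + 3*s - 4) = s*(s + 4)*(s - 1)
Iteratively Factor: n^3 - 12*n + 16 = (n + 4)*(n^2 - 4*n + 4) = (n - 2)*(n + 4)*(n - 2)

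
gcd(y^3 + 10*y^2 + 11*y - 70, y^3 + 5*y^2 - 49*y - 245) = y^2 + 12*y + 35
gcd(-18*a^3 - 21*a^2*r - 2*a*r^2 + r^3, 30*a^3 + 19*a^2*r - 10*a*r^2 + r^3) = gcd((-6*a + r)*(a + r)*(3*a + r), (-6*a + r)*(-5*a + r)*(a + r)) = -6*a^2 - 5*a*r + r^2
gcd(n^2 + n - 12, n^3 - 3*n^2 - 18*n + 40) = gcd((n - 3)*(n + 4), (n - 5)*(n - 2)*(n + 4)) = n + 4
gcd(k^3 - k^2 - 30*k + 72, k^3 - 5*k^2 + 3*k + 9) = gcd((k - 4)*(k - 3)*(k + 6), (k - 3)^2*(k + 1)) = k - 3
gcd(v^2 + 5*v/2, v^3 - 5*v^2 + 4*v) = v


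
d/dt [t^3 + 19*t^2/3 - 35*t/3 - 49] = 3*t^2 + 38*t/3 - 35/3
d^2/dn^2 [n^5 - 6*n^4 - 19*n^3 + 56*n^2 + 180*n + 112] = 20*n^3 - 72*n^2 - 114*n + 112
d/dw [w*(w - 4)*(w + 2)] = 3*w^2 - 4*w - 8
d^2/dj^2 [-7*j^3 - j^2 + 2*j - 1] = -42*j - 2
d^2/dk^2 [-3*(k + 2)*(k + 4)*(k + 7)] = -18*k - 78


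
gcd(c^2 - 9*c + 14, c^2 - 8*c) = 1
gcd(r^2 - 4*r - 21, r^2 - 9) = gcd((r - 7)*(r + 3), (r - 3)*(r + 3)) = r + 3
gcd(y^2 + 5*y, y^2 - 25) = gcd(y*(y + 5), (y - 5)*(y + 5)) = y + 5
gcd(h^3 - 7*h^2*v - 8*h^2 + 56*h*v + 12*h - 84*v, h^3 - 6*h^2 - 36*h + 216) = h - 6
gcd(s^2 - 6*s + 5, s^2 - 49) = 1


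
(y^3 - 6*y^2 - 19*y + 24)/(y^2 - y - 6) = (-y^3 + 6*y^2 + 19*y - 24)/(-y^2 + y + 6)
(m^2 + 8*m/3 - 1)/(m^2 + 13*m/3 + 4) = (3*m - 1)/(3*m + 4)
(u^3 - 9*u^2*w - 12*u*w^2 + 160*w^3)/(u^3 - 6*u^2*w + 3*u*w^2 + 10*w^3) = (u^2 - 4*u*w - 32*w^2)/(u^2 - u*w - 2*w^2)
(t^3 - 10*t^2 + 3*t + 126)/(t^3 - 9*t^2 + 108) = (t - 7)/(t - 6)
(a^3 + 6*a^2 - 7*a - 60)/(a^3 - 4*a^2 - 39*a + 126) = (a^2 + 9*a + 20)/(a^2 - a - 42)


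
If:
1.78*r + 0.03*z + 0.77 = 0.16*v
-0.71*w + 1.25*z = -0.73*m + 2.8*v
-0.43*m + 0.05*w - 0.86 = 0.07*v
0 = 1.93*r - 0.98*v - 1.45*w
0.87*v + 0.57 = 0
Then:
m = -1.92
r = -0.48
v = -0.66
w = -0.20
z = -0.46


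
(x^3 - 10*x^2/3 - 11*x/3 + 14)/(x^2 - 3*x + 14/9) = 3*(x^2 - x - 6)/(3*x - 2)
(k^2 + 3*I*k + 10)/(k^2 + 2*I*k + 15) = (k - 2*I)/(k - 3*I)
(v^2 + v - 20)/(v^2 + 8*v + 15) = (v - 4)/(v + 3)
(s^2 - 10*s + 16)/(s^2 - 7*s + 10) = (s - 8)/(s - 5)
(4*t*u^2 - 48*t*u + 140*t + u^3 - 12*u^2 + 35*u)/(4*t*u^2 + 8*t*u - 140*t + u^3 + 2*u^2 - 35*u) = (u - 7)/(u + 7)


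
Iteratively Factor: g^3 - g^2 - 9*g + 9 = (g + 3)*(g^2 - 4*g + 3) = (g - 3)*(g + 3)*(g - 1)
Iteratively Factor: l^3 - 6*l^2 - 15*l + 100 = (l + 4)*(l^2 - 10*l + 25) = (l - 5)*(l + 4)*(l - 5)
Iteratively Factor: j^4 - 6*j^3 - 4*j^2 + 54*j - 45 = (j + 3)*(j^3 - 9*j^2 + 23*j - 15) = (j - 3)*(j + 3)*(j^2 - 6*j + 5) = (j - 5)*(j - 3)*(j + 3)*(j - 1)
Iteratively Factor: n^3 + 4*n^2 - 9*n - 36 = (n + 4)*(n^2 - 9) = (n - 3)*(n + 4)*(n + 3)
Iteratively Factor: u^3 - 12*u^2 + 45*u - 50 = (u - 5)*(u^2 - 7*u + 10) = (u - 5)^2*(u - 2)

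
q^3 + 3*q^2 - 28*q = q*(q - 4)*(q + 7)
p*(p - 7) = p^2 - 7*p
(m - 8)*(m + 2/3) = m^2 - 22*m/3 - 16/3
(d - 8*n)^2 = d^2 - 16*d*n + 64*n^2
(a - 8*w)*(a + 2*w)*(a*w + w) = a^3*w - 6*a^2*w^2 + a^2*w - 16*a*w^3 - 6*a*w^2 - 16*w^3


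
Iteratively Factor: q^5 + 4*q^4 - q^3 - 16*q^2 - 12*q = (q)*(q^4 + 4*q^3 - q^2 - 16*q - 12) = q*(q + 1)*(q^3 + 3*q^2 - 4*q - 12) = q*(q + 1)*(q + 3)*(q^2 - 4) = q*(q + 1)*(q + 2)*(q + 3)*(q - 2)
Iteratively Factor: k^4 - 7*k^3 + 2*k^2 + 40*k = (k - 4)*(k^3 - 3*k^2 - 10*k) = k*(k - 4)*(k^2 - 3*k - 10) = k*(k - 5)*(k - 4)*(k + 2)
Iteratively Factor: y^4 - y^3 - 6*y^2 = (y)*(y^3 - y^2 - 6*y) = y*(y + 2)*(y^2 - 3*y) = y*(y - 3)*(y + 2)*(y)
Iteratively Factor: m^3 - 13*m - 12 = (m + 3)*(m^2 - 3*m - 4) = (m + 1)*(m + 3)*(m - 4)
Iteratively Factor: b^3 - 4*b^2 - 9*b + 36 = (b - 3)*(b^2 - b - 12) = (b - 4)*(b - 3)*(b + 3)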